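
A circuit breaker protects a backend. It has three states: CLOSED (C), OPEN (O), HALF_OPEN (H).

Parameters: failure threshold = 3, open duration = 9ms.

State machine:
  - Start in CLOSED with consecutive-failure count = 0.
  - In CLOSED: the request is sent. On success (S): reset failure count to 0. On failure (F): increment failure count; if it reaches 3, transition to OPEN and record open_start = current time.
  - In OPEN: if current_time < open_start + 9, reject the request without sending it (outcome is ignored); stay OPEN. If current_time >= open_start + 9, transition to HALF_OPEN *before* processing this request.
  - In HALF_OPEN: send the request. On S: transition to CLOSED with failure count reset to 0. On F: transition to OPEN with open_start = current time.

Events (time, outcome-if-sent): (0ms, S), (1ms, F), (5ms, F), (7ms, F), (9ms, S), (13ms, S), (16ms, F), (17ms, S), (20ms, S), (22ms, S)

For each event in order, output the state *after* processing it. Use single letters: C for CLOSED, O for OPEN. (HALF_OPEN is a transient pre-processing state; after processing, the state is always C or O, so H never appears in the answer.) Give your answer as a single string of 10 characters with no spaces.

Answer: CCCOOOOOOO

Derivation:
State after each event:
  event#1 t=0ms outcome=S: state=CLOSED
  event#2 t=1ms outcome=F: state=CLOSED
  event#3 t=5ms outcome=F: state=CLOSED
  event#4 t=7ms outcome=F: state=OPEN
  event#5 t=9ms outcome=S: state=OPEN
  event#6 t=13ms outcome=S: state=OPEN
  event#7 t=16ms outcome=F: state=OPEN
  event#8 t=17ms outcome=S: state=OPEN
  event#9 t=20ms outcome=S: state=OPEN
  event#10 t=22ms outcome=S: state=OPEN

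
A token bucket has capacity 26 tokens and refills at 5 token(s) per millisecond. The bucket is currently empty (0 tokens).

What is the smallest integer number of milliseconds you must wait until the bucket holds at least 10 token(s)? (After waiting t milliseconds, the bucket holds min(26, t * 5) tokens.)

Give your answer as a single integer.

Answer: 2

Derivation:
Need t * 5 >= 10, so t >= 10/5.
Smallest integer t = ceil(10/5) = 2.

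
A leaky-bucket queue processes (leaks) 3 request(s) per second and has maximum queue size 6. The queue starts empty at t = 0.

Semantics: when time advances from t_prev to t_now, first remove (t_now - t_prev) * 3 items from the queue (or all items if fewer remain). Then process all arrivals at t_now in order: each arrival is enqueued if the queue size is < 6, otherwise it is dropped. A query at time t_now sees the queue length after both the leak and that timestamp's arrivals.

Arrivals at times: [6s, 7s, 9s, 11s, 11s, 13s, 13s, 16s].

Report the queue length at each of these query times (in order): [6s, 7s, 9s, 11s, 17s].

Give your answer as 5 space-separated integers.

Queue lengths at query times:
  query t=6s: backlog = 1
  query t=7s: backlog = 1
  query t=9s: backlog = 1
  query t=11s: backlog = 2
  query t=17s: backlog = 0

Answer: 1 1 1 2 0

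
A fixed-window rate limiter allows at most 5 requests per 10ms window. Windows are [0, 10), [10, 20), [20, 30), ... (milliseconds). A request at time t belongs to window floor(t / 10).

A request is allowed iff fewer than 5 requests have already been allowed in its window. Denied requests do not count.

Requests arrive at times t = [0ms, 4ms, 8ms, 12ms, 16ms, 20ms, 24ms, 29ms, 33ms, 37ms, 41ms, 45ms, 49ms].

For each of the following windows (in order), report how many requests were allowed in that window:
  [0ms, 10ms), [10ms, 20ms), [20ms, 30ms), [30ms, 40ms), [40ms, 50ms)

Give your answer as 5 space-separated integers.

Processing requests:
  req#1 t=0ms (window 0): ALLOW
  req#2 t=4ms (window 0): ALLOW
  req#3 t=8ms (window 0): ALLOW
  req#4 t=12ms (window 1): ALLOW
  req#5 t=16ms (window 1): ALLOW
  req#6 t=20ms (window 2): ALLOW
  req#7 t=24ms (window 2): ALLOW
  req#8 t=29ms (window 2): ALLOW
  req#9 t=33ms (window 3): ALLOW
  req#10 t=37ms (window 3): ALLOW
  req#11 t=41ms (window 4): ALLOW
  req#12 t=45ms (window 4): ALLOW
  req#13 t=49ms (window 4): ALLOW

Allowed counts by window: 3 2 3 2 3

Answer: 3 2 3 2 3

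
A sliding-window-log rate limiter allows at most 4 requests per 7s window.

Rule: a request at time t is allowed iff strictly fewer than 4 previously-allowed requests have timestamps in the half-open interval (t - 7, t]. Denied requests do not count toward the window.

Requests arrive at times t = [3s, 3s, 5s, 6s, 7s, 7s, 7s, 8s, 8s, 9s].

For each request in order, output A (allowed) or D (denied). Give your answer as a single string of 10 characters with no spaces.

Answer: AAAADDDDDD

Derivation:
Tracking allowed requests in the window:
  req#1 t=3s: ALLOW
  req#2 t=3s: ALLOW
  req#3 t=5s: ALLOW
  req#4 t=6s: ALLOW
  req#5 t=7s: DENY
  req#6 t=7s: DENY
  req#7 t=7s: DENY
  req#8 t=8s: DENY
  req#9 t=8s: DENY
  req#10 t=9s: DENY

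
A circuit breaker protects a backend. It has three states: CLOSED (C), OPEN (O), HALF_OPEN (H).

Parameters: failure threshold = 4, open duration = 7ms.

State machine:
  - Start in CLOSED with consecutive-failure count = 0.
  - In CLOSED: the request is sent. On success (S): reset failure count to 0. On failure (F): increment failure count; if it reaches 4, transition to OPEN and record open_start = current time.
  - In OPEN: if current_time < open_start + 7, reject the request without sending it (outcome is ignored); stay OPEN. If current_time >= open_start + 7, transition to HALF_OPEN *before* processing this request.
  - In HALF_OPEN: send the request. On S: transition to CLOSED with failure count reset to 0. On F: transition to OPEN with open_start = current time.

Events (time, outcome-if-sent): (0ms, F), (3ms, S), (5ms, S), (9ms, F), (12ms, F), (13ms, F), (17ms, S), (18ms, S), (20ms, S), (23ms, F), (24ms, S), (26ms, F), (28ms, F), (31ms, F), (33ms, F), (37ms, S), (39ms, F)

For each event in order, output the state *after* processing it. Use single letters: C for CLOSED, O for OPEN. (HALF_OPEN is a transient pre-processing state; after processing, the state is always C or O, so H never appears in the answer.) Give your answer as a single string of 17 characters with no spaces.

State after each event:
  event#1 t=0ms outcome=F: state=CLOSED
  event#2 t=3ms outcome=S: state=CLOSED
  event#3 t=5ms outcome=S: state=CLOSED
  event#4 t=9ms outcome=F: state=CLOSED
  event#5 t=12ms outcome=F: state=CLOSED
  event#6 t=13ms outcome=F: state=CLOSED
  event#7 t=17ms outcome=S: state=CLOSED
  event#8 t=18ms outcome=S: state=CLOSED
  event#9 t=20ms outcome=S: state=CLOSED
  event#10 t=23ms outcome=F: state=CLOSED
  event#11 t=24ms outcome=S: state=CLOSED
  event#12 t=26ms outcome=F: state=CLOSED
  event#13 t=28ms outcome=F: state=CLOSED
  event#14 t=31ms outcome=F: state=CLOSED
  event#15 t=33ms outcome=F: state=OPEN
  event#16 t=37ms outcome=S: state=OPEN
  event#17 t=39ms outcome=F: state=OPEN

Answer: CCCCCCCCCCCCCCOOO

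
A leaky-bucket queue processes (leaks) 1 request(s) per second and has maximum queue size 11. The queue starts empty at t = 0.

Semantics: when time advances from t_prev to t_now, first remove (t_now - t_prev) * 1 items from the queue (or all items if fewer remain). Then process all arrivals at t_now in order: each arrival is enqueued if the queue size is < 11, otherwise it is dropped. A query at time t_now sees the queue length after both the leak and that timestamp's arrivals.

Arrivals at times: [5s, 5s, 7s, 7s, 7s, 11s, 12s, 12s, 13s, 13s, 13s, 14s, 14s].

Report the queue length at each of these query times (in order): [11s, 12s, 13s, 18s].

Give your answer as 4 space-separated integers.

Answer: 1 2 4 1

Derivation:
Queue lengths at query times:
  query t=11s: backlog = 1
  query t=12s: backlog = 2
  query t=13s: backlog = 4
  query t=18s: backlog = 1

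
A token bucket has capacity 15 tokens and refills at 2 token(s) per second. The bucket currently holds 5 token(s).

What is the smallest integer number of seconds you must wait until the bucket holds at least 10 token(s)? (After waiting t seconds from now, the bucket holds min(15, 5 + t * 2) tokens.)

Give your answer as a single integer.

Need 5 + t * 2 >= 10, so t >= 5/2.
Smallest integer t = ceil(5/2) = 3.

Answer: 3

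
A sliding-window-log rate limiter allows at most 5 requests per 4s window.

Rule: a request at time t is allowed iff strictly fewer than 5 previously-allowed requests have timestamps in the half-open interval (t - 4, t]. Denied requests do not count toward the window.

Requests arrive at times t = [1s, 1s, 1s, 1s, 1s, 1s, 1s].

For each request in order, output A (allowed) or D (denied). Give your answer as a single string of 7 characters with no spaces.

Tracking allowed requests in the window:
  req#1 t=1s: ALLOW
  req#2 t=1s: ALLOW
  req#3 t=1s: ALLOW
  req#4 t=1s: ALLOW
  req#5 t=1s: ALLOW
  req#6 t=1s: DENY
  req#7 t=1s: DENY

Answer: AAAAADD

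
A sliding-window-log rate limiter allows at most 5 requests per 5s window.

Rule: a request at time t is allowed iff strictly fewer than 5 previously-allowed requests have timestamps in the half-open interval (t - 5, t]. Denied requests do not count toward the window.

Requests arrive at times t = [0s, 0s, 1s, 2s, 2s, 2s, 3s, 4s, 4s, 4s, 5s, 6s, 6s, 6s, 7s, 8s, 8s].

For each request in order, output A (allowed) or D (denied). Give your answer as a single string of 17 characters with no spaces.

Tracking allowed requests in the window:
  req#1 t=0s: ALLOW
  req#2 t=0s: ALLOW
  req#3 t=1s: ALLOW
  req#4 t=2s: ALLOW
  req#5 t=2s: ALLOW
  req#6 t=2s: DENY
  req#7 t=3s: DENY
  req#8 t=4s: DENY
  req#9 t=4s: DENY
  req#10 t=4s: DENY
  req#11 t=5s: ALLOW
  req#12 t=6s: ALLOW
  req#13 t=6s: ALLOW
  req#14 t=6s: DENY
  req#15 t=7s: ALLOW
  req#16 t=8s: ALLOW
  req#17 t=8s: DENY

Answer: AAAAADDDDDAAADAAD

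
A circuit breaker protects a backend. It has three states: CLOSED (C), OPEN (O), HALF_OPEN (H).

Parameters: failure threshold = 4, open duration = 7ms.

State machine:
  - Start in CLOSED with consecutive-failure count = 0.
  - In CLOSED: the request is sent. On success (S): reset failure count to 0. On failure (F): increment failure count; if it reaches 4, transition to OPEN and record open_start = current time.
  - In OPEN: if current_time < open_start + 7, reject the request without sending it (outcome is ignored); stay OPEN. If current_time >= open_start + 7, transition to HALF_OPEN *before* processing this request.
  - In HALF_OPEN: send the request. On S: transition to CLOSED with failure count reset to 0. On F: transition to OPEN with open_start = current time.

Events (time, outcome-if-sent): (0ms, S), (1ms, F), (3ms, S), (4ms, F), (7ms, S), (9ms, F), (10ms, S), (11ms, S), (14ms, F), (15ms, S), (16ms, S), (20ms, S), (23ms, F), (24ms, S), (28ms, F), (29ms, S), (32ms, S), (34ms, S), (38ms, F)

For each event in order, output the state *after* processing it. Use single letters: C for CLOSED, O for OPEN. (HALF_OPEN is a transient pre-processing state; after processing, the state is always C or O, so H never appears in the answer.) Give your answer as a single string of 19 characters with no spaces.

Answer: CCCCCCCCCCCCCCCCCCC

Derivation:
State after each event:
  event#1 t=0ms outcome=S: state=CLOSED
  event#2 t=1ms outcome=F: state=CLOSED
  event#3 t=3ms outcome=S: state=CLOSED
  event#4 t=4ms outcome=F: state=CLOSED
  event#5 t=7ms outcome=S: state=CLOSED
  event#6 t=9ms outcome=F: state=CLOSED
  event#7 t=10ms outcome=S: state=CLOSED
  event#8 t=11ms outcome=S: state=CLOSED
  event#9 t=14ms outcome=F: state=CLOSED
  event#10 t=15ms outcome=S: state=CLOSED
  event#11 t=16ms outcome=S: state=CLOSED
  event#12 t=20ms outcome=S: state=CLOSED
  event#13 t=23ms outcome=F: state=CLOSED
  event#14 t=24ms outcome=S: state=CLOSED
  event#15 t=28ms outcome=F: state=CLOSED
  event#16 t=29ms outcome=S: state=CLOSED
  event#17 t=32ms outcome=S: state=CLOSED
  event#18 t=34ms outcome=S: state=CLOSED
  event#19 t=38ms outcome=F: state=CLOSED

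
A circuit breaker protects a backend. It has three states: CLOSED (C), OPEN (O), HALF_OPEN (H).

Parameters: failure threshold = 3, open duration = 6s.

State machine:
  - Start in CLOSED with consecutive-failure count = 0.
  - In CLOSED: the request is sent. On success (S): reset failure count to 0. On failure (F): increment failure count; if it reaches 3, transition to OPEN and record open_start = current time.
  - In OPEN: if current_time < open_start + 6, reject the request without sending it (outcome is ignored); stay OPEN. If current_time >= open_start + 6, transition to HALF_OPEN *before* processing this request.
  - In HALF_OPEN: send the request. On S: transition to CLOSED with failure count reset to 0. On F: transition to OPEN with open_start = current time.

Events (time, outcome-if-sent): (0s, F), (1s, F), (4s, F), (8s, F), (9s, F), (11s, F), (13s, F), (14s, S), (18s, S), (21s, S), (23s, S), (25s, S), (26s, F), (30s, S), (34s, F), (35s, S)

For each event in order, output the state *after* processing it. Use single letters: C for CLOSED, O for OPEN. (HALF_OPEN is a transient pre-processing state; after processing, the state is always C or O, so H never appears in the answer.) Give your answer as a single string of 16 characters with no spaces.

State after each event:
  event#1 t=0s outcome=F: state=CLOSED
  event#2 t=1s outcome=F: state=CLOSED
  event#3 t=4s outcome=F: state=OPEN
  event#4 t=8s outcome=F: state=OPEN
  event#5 t=9s outcome=F: state=OPEN
  event#6 t=11s outcome=F: state=OPEN
  event#7 t=13s outcome=F: state=OPEN
  event#8 t=14s outcome=S: state=OPEN
  event#9 t=18s outcome=S: state=CLOSED
  event#10 t=21s outcome=S: state=CLOSED
  event#11 t=23s outcome=S: state=CLOSED
  event#12 t=25s outcome=S: state=CLOSED
  event#13 t=26s outcome=F: state=CLOSED
  event#14 t=30s outcome=S: state=CLOSED
  event#15 t=34s outcome=F: state=CLOSED
  event#16 t=35s outcome=S: state=CLOSED

Answer: CCOOOOOOCCCCCCCC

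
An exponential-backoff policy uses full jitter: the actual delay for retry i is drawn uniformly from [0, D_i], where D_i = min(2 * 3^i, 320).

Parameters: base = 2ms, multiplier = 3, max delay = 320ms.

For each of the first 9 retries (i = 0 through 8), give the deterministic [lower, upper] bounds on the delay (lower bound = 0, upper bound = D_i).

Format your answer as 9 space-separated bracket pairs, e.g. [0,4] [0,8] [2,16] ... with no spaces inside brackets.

Computing bounds per retry:
  i=0: D_i=min(2*3^0,320)=2, bounds=[0,2]
  i=1: D_i=min(2*3^1,320)=6, bounds=[0,6]
  i=2: D_i=min(2*3^2,320)=18, bounds=[0,18]
  i=3: D_i=min(2*3^3,320)=54, bounds=[0,54]
  i=4: D_i=min(2*3^4,320)=162, bounds=[0,162]
  i=5: D_i=min(2*3^5,320)=320, bounds=[0,320]
  i=6: D_i=min(2*3^6,320)=320, bounds=[0,320]
  i=7: D_i=min(2*3^7,320)=320, bounds=[0,320]
  i=8: D_i=min(2*3^8,320)=320, bounds=[0,320]

Answer: [0,2] [0,6] [0,18] [0,54] [0,162] [0,320] [0,320] [0,320] [0,320]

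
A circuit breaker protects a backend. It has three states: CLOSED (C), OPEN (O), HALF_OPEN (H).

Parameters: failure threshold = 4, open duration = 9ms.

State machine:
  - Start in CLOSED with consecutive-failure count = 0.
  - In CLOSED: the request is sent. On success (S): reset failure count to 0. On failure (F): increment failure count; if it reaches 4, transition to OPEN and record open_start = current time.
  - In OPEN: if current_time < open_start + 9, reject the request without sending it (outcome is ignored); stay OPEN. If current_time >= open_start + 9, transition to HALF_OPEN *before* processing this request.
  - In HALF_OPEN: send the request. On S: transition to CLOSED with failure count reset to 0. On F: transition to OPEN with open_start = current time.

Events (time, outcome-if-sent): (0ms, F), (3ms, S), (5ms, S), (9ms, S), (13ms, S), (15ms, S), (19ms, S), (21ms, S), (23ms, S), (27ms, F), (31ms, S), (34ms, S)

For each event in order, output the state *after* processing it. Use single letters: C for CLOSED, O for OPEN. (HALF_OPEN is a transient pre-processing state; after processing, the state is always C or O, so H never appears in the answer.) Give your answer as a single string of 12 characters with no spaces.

State after each event:
  event#1 t=0ms outcome=F: state=CLOSED
  event#2 t=3ms outcome=S: state=CLOSED
  event#3 t=5ms outcome=S: state=CLOSED
  event#4 t=9ms outcome=S: state=CLOSED
  event#5 t=13ms outcome=S: state=CLOSED
  event#6 t=15ms outcome=S: state=CLOSED
  event#7 t=19ms outcome=S: state=CLOSED
  event#8 t=21ms outcome=S: state=CLOSED
  event#9 t=23ms outcome=S: state=CLOSED
  event#10 t=27ms outcome=F: state=CLOSED
  event#11 t=31ms outcome=S: state=CLOSED
  event#12 t=34ms outcome=S: state=CLOSED

Answer: CCCCCCCCCCCC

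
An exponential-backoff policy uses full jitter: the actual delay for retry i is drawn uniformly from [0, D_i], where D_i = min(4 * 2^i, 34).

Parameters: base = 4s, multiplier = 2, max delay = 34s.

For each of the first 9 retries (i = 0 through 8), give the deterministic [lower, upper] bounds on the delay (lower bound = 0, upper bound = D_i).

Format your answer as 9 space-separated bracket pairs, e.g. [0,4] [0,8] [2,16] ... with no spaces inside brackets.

Answer: [0,4] [0,8] [0,16] [0,32] [0,34] [0,34] [0,34] [0,34] [0,34]

Derivation:
Computing bounds per retry:
  i=0: D_i=min(4*2^0,34)=4, bounds=[0,4]
  i=1: D_i=min(4*2^1,34)=8, bounds=[0,8]
  i=2: D_i=min(4*2^2,34)=16, bounds=[0,16]
  i=3: D_i=min(4*2^3,34)=32, bounds=[0,32]
  i=4: D_i=min(4*2^4,34)=34, bounds=[0,34]
  i=5: D_i=min(4*2^5,34)=34, bounds=[0,34]
  i=6: D_i=min(4*2^6,34)=34, bounds=[0,34]
  i=7: D_i=min(4*2^7,34)=34, bounds=[0,34]
  i=8: D_i=min(4*2^8,34)=34, bounds=[0,34]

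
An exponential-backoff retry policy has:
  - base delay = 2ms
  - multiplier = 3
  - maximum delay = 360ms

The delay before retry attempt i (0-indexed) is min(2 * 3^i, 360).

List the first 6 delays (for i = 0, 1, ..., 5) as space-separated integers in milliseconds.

Answer: 2 6 18 54 162 360

Derivation:
Computing each delay:
  i=0: min(2*3^0, 360) = 2
  i=1: min(2*3^1, 360) = 6
  i=2: min(2*3^2, 360) = 18
  i=3: min(2*3^3, 360) = 54
  i=4: min(2*3^4, 360) = 162
  i=5: min(2*3^5, 360) = 360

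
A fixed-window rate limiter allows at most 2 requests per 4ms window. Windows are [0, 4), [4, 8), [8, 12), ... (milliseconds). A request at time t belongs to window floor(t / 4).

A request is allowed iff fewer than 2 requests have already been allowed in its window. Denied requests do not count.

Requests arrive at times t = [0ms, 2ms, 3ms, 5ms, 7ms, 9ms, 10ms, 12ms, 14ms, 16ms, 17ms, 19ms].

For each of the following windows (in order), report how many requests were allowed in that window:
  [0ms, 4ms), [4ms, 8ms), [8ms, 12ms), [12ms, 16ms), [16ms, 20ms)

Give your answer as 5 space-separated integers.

Processing requests:
  req#1 t=0ms (window 0): ALLOW
  req#2 t=2ms (window 0): ALLOW
  req#3 t=3ms (window 0): DENY
  req#4 t=5ms (window 1): ALLOW
  req#5 t=7ms (window 1): ALLOW
  req#6 t=9ms (window 2): ALLOW
  req#7 t=10ms (window 2): ALLOW
  req#8 t=12ms (window 3): ALLOW
  req#9 t=14ms (window 3): ALLOW
  req#10 t=16ms (window 4): ALLOW
  req#11 t=17ms (window 4): ALLOW
  req#12 t=19ms (window 4): DENY

Allowed counts by window: 2 2 2 2 2

Answer: 2 2 2 2 2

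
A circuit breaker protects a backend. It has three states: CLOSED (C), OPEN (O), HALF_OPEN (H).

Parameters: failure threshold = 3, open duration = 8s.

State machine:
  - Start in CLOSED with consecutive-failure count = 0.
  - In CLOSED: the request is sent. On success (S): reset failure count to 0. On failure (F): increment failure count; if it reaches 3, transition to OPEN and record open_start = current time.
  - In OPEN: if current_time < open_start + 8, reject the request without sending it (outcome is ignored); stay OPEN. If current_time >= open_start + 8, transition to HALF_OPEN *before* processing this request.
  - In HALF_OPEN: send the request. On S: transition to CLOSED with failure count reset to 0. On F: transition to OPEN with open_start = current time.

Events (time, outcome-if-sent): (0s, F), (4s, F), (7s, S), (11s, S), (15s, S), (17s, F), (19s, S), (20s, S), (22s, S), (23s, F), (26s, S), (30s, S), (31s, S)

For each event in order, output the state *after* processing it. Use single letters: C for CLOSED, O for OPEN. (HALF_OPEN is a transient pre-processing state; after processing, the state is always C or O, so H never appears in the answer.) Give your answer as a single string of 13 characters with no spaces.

Answer: CCCCCCCCCCCCC

Derivation:
State after each event:
  event#1 t=0s outcome=F: state=CLOSED
  event#2 t=4s outcome=F: state=CLOSED
  event#3 t=7s outcome=S: state=CLOSED
  event#4 t=11s outcome=S: state=CLOSED
  event#5 t=15s outcome=S: state=CLOSED
  event#6 t=17s outcome=F: state=CLOSED
  event#7 t=19s outcome=S: state=CLOSED
  event#8 t=20s outcome=S: state=CLOSED
  event#9 t=22s outcome=S: state=CLOSED
  event#10 t=23s outcome=F: state=CLOSED
  event#11 t=26s outcome=S: state=CLOSED
  event#12 t=30s outcome=S: state=CLOSED
  event#13 t=31s outcome=S: state=CLOSED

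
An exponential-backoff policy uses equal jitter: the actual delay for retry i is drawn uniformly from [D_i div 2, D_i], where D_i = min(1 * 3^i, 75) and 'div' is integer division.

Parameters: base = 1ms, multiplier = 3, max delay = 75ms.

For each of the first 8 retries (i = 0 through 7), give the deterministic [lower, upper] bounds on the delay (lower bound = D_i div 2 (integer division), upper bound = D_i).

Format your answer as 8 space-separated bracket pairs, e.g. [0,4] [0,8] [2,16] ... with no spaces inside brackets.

Answer: [0,1] [1,3] [4,9] [13,27] [37,75] [37,75] [37,75] [37,75]

Derivation:
Computing bounds per retry:
  i=0: D_i=min(1*3^0,75)=1, bounds=[0,1]
  i=1: D_i=min(1*3^1,75)=3, bounds=[1,3]
  i=2: D_i=min(1*3^2,75)=9, bounds=[4,9]
  i=3: D_i=min(1*3^3,75)=27, bounds=[13,27]
  i=4: D_i=min(1*3^4,75)=75, bounds=[37,75]
  i=5: D_i=min(1*3^5,75)=75, bounds=[37,75]
  i=6: D_i=min(1*3^6,75)=75, bounds=[37,75]
  i=7: D_i=min(1*3^7,75)=75, bounds=[37,75]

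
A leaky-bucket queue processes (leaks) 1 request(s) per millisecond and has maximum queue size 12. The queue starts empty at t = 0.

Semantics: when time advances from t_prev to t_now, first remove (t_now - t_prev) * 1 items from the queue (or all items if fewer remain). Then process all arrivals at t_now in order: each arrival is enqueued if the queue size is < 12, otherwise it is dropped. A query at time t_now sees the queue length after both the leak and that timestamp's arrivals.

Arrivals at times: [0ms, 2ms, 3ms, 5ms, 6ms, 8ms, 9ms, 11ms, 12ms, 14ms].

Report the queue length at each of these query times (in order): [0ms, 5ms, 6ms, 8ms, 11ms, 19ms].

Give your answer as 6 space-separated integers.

Queue lengths at query times:
  query t=0ms: backlog = 1
  query t=5ms: backlog = 1
  query t=6ms: backlog = 1
  query t=8ms: backlog = 1
  query t=11ms: backlog = 1
  query t=19ms: backlog = 0

Answer: 1 1 1 1 1 0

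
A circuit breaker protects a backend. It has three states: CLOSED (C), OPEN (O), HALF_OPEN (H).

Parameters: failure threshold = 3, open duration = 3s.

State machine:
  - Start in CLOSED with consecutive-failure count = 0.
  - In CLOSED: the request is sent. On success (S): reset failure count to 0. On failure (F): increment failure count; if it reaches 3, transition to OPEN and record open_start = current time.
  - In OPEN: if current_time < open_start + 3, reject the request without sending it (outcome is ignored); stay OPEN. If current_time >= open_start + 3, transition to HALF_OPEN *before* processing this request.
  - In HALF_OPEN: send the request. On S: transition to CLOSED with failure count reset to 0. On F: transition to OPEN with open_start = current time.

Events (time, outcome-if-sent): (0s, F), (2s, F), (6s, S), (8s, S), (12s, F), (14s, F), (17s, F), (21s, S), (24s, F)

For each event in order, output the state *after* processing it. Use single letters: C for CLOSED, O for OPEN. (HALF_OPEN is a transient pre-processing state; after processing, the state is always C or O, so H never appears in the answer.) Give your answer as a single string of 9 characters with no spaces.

State after each event:
  event#1 t=0s outcome=F: state=CLOSED
  event#2 t=2s outcome=F: state=CLOSED
  event#3 t=6s outcome=S: state=CLOSED
  event#4 t=8s outcome=S: state=CLOSED
  event#5 t=12s outcome=F: state=CLOSED
  event#6 t=14s outcome=F: state=CLOSED
  event#7 t=17s outcome=F: state=OPEN
  event#8 t=21s outcome=S: state=CLOSED
  event#9 t=24s outcome=F: state=CLOSED

Answer: CCCCCCOCC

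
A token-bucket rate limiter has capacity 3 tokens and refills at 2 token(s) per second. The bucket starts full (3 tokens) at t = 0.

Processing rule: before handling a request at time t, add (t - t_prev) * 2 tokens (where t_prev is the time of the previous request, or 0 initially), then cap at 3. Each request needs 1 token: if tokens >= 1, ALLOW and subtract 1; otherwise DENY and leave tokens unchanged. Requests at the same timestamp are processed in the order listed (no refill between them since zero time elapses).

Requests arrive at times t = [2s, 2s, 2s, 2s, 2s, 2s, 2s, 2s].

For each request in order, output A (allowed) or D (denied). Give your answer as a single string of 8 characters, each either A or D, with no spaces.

Simulating step by step:
  req#1 t=2s: ALLOW
  req#2 t=2s: ALLOW
  req#3 t=2s: ALLOW
  req#4 t=2s: DENY
  req#5 t=2s: DENY
  req#6 t=2s: DENY
  req#7 t=2s: DENY
  req#8 t=2s: DENY

Answer: AAADDDDD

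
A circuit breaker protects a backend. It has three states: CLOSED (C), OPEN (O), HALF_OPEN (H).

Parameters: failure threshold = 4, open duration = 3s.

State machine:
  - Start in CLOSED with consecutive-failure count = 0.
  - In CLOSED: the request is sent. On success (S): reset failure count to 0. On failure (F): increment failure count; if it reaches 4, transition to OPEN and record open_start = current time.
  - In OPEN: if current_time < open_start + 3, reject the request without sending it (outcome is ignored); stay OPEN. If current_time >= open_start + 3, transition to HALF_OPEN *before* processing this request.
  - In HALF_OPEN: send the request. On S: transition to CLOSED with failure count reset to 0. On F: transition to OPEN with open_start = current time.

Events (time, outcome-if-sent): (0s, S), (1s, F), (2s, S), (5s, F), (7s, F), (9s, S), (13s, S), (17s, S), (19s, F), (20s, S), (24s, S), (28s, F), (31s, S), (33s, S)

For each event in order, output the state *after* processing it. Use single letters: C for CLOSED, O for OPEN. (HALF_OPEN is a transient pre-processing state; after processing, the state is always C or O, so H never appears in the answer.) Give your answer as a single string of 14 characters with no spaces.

Answer: CCCCCCCCCCCCCC

Derivation:
State after each event:
  event#1 t=0s outcome=S: state=CLOSED
  event#2 t=1s outcome=F: state=CLOSED
  event#3 t=2s outcome=S: state=CLOSED
  event#4 t=5s outcome=F: state=CLOSED
  event#5 t=7s outcome=F: state=CLOSED
  event#6 t=9s outcome=S: state=CLOSED
  event#7 t=13s outcome=S: state=CLOSED
  event#8 t=17s outcome=S: state=CLOSED
  event#9 t=19s outcome=F: state=CLOSED
  event#10 t=20s outcome=S: state=CLOSED
  event#11 t=24s outcome=S: state=CLOSED
  event#12 t=28s outcome=F: state=CLOSED
  event#13 t=31s outcome=S: state=CLOSED
  event#14 t=33s outcome=S: state=CLOSED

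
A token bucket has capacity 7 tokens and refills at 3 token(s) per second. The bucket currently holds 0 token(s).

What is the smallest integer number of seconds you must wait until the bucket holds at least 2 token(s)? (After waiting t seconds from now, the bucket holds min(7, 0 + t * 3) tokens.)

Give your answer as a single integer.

Need 0 + t * 3 >= 2, so t >= 2/3.
Smallest integer t = ceil(2/3) = 1.

Answer: 1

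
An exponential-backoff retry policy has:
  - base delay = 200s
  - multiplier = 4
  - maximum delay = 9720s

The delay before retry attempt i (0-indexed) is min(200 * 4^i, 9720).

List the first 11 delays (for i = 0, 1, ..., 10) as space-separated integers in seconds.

Computing each delay:
  i=0: min(200*4^0, 9720) = 200
  i=1: min(200*4^1, 9720) = 800
  i=2: min(200*4^2, 9720) = 3200
  i=3: min(200*4^3, 9720) = 9720
  i=4: min(200*4^4, 9720) = 9720
  i=5: min(200*4^5, 9720) = 9720
  i=6: min(200*4^6, 9720) = 9720
  i=7: min(200*4^7, 9720) = 9720
  i=8: min(200*4^8, 9720) = 9720
  i=9: min(200*4^9, 9720) = 9720
  i=10: min(200*4^10, 9720) = 9720

Answer: 200 800 3200 9720 9720 9720 9720 9720 9720 9720 9720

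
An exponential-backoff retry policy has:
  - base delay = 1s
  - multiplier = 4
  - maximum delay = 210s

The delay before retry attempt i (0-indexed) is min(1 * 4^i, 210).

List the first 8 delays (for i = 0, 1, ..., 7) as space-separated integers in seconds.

Answer: 1 4 16 64 210 210 210 210

Derivation:
Computing each delay:
  i=0: min(1*4^0, 210) = 1
  i=1: min(1*4^1, 210) = 4
  i=2: min(1*4^2, 210) = 16
  i=3: min(1*4^3, 210) = 64
  i=4: min(1*4^4, 210) = 210
  i=5: min(1*4^5, 210) = 210
  i=6: min(1*4^6, 210) = 210
  i=7: min(1*4^7, 210) = 210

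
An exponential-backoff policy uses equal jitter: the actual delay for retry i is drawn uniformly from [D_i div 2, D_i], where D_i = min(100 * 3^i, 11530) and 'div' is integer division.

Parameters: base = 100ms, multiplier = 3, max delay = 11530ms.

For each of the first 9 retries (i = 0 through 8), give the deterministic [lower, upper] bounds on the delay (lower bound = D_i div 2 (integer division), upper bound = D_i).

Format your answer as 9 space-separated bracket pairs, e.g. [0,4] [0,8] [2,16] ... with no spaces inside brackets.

Computing bounds per retry:
  i=0: D_i=min(100*3^0,11530)=100, bounds=[50,100]
  i=1: D_i=min(100*3^1,11530)=300, bounds=[150,300]
  i=2: D_i=min(100*3^2,11530)=900, bounds=[450,900]
  i=3: D_i=min(100*3^3,11530)=2700, bounds=[1350,2700]
  i=4: D_i=min(100*3^4,11530)=8100, bounds=[4050,8100]
  i=5: D_i=min(100*3^5,11530)=11530, bounds=[5765,11530]
  i=6: D_i=min(100*3^6,11530)=11530, bounds=[5765,11530]
  i=7: D_i=min(100*3^7,11530)=11530, bounds=[5765,11530]
  i=8: D_i=min(100*3^8,11530)=11530, bounds=[5765,11530]

Answer: [50,100] [150,300] [450,900] [1350,2700] [4050,8100] [5765,11530] [5765,11530] [5765,11530] [5765,11530]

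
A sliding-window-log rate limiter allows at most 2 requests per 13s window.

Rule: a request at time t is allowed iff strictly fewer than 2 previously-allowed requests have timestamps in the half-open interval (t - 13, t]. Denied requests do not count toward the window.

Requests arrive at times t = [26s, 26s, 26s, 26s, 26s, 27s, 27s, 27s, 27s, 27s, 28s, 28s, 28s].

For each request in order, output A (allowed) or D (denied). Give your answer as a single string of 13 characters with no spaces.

Answer: AADDDDDDDDDDD

Derivation:
Tracking allowed requests in the window:
  req#1 t=26s: ALLOW
  req#2 t=26s: ALLOW
  req#3 t=26s: DENY
  req#4 t=26s: DENY
  req#5 t=26s: DENY
  req#6 t=27s: DENY
  req#7 t=27s: DENY
  req#8 t=27s: DENY
  req#9 t=27s: DENY
  req#10 t=27s: DENY
  req#11 t=28s: DENY
  req#12 t=28s: DENY
  req#13 t=28s: DENY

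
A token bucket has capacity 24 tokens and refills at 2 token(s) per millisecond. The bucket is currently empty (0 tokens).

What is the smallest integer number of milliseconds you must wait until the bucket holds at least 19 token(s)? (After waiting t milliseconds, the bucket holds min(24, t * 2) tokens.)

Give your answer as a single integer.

Answer: 10

Derivation:
Need t * 2 >= 19, so t >= 19/2.
Smallest integer t = ceil(19/2) = 10.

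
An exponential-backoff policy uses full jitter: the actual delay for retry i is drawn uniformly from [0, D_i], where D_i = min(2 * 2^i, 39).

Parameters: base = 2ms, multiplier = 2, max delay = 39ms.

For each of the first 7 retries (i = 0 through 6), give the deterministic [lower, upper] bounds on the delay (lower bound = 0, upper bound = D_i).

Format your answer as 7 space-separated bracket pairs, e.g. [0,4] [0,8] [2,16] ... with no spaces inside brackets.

Computing bounds per retry:
  i=0: D_i=min(2*2^0,39)=2, bounds=[0,2]
  i=1: D_i=min(2*2^1,39)=4, bounds=[0,4]
  i=2: D_i=min(2*2^2,39)=8, bounds=[0,8]
  i=3: D_i=min(2*2^3,39)=16, bounds=[0,16]
  i=4: D_i=min(2*2^4,39)=32, bounds=[0,32]
  i=5: D_i=min(2*2^5,39)=39, bounds=[0,39]
  i=6: D_i=min(2*2^6,39)=39, bounds=[0,39]

Answer: [0,2] [0,4] [0,8] [0,16] [0,32] [0,39] [0,39]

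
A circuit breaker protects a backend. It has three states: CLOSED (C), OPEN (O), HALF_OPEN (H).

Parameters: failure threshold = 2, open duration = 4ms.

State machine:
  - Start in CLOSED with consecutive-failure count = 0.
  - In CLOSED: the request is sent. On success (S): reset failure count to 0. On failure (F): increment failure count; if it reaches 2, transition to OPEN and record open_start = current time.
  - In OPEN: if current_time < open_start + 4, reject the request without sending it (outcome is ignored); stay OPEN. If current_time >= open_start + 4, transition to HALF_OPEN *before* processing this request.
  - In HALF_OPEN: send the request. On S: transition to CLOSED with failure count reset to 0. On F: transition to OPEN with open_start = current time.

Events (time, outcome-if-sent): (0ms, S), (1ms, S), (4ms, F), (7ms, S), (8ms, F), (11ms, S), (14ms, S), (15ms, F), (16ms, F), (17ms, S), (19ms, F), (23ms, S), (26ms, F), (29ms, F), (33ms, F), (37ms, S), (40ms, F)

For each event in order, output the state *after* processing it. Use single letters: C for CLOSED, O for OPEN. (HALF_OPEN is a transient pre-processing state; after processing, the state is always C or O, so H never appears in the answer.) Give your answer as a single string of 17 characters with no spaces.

State after each event:
  event#1 t=0ms outcome=S: state=CLOSED
  event#2 t=1ms outcome=S: state=CLOSED
  event#3 t=4ms outcome=F: state=CLOSED
  event#4 t=7ms outcome=S: state=CLOSED
  event#5 t=8ms outcome=F: state=CLOSED
  event#6 t=11ms outcome=S: state=CLOSED
  event#7 t=14ms outcome=S: state=CLOSED
  event#8 t=15ms outcome=F: state=CLOSED
  event#9 t=16ms outcome=F: state=OPEN
  event#10 t=17ms outcome=S: state=OPEN
  event#11 t=19ms outcome=F: state=OPEN
  event#12 t=23ms outcome=S: state=CLOSED
  event#13 t=26ms outcome=F: state=CLOSED
  event#14 t=29ms outcome=F: state=OPEN
  event#15 t=33ms outcome=F: state=OPEN
  event#16 t=37ms outcome=S: state=CLOSED
  event#17 t=40ms outcome=F: state=CLOSED

Answer: CCCCCCCCOOOCCOOCC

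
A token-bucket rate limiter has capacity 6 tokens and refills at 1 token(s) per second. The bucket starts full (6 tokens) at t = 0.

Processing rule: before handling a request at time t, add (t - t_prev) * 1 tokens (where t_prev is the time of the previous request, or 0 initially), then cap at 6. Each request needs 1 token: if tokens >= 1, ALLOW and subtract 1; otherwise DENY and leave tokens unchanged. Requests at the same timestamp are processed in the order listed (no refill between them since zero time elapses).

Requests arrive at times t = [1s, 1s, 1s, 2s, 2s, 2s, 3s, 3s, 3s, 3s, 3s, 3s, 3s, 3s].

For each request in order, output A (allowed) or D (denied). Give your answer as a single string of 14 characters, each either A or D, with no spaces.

Answer: AAAAAAAADDDDDD

Derivation:
Simulating step by step:
  req#1 t=1s: ALLOW
  req#2 t=1s: ALLOW
  req#3 t=1s: ALLOW
  req#4 t=2s: ALLOW
  req#5 t=2s: ALLOW
  req#6 t=2s: ALLOW
  req#7 t=3s: ALLOW
  req#8 t=3s: ALLOW
  req#9 t=3s: DENY
  req#10 t=3s: DENY
  req#11 t=3s: DENY
  req#12 t=3s: DENY
  req#13 t=3s: DENY
  req#14 t=3s: DENY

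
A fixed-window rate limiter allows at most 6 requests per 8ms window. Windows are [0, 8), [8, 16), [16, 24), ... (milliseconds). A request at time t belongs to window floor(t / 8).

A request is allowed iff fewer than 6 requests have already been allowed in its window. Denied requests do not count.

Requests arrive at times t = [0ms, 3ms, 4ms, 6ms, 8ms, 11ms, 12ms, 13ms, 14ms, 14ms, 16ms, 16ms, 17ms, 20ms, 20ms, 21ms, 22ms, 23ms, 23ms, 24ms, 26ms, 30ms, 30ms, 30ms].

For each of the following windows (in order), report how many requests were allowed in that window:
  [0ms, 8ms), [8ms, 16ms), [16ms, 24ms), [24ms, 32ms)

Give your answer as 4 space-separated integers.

Processing requests:
  req#1 t=0ms (window 0): ALLOW
  req#2 t=3ms (window 0): ALLOW
  req#3 t=4ms (window 0): ALLOW
  req#4 t=6ms (window 0): ALLOW
  req#5 t=8ms (window 1): ALLOW
  req#6 t=11ms (window 1): ALLOW
  req#7 t=12ms (window 1): ALLOW
  req#8 t=13ms (window 1): ALLOW
  req#9 t=14ms (window 1): ALLOW
  req#10 t=14ms (window 1): ALLOW
  req#11 t=16ms (window 2): ALLOW
  req#12 t=16ms (window 2): ALLOW
  req#13 t=17ms (window 2): ALLOW
  req#14 t=20ms (window 2): ALLOW
  req#15 t=20ms (window 2): ALLOW
  req#16 t=21ms (window 2): ALLOW
  req#17 t=22ms (window 2): DENY
  req#18 t=23ms (window 2): DENY
  req#19 t=23ms (window 2): DENY
  req#20 t=24ms (window 3): ALLOW
  req#21 t=26ms (window 3): ALLOW
  req#22 t=30ms (window 3): ALLOW
  req#23 t=30ms (window 3): ALLOW
  req#24 t=30ms (window 3): ALLOW

Allowed counts by window: 4 6 6 5

Answer: 4 6 6 5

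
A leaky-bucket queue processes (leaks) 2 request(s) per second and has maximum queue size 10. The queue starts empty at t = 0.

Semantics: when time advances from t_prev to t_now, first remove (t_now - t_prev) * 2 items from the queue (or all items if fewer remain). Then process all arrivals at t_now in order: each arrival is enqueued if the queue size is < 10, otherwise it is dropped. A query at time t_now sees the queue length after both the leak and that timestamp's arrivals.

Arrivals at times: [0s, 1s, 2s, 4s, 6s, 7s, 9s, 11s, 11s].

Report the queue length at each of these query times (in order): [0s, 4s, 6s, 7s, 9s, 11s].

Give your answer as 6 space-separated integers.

Answer: 1 1 1 1 1 2

Derivation:
Queue lengths at query times:
  query t=0s: backlog = 1
  query t=4s: backlog = 1
  query t=6s: backlog = 1
  query t=7s: backlog = 1
  query t=9s: backlog = 1
  query t=11s: backlog = 2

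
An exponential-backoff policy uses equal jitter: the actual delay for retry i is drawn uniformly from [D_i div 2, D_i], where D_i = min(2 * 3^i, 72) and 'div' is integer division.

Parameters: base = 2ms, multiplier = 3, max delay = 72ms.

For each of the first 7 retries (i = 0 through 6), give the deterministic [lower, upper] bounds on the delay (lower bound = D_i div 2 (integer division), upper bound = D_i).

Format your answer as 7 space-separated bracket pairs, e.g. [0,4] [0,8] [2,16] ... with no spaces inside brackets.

Answer: [1,2] [3,6] [9,18] [27,54] [36,72] [36,72] [36,72]

Derivation:
Computing bounds per retry:
  i=0: D_i=min(2*3^0,72)=2, bounds=[1,2]
  i=1: D_i=min(2*3^1,72)=6, bounds=[3,6]
  i=2: D_i=min(2*3^2,72)=18, bounds=[9,18]
  i=3: D_i=min(2*3^3,72)=54, bounds=[27,54]
  i=4: D_i=min(2*3^4,72)=72, bounds=[36,72]
  i=5: D_i=min(2*3^5,72)=72, bounds=[36,72]
  i=6: D_i=min(2*3^6,72)=72, bounds=[36,72]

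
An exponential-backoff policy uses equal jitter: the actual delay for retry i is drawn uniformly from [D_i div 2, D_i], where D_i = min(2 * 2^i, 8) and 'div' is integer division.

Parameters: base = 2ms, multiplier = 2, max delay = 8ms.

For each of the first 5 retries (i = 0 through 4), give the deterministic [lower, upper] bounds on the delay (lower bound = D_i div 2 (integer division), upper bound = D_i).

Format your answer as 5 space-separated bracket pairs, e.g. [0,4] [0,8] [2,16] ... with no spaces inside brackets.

Answer: [1,2] [2,4] [4,8] [4,8] [4,8]

Derivation:
Computing bounds per retry:
  i=0: D_i=min(2*2^0,8)=2, bounds=[1,2]
  i=1: D_i=min(2*2^1,8)=4, bounds=[2,4]
  i=2: D_i=min(2*2^2,8)=8, bounds=[4,8]
  i=3: D_i=min(2*2^3,8)=8, bounds=[4,8]
  i=4: D_i=min(2*2^4,8)=8, bounds=[4,8]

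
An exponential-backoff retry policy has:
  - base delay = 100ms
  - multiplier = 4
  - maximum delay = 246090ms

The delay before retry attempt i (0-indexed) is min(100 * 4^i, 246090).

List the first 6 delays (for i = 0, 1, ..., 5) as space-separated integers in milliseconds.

Computing each delay:
  i=0: min(100*4^0, 246090) = 100
  i=1: min(100*4^1, 246090) = 400
  i=2: min(100*4^2, 246090) = 1600
  i=3: min(100*4^3, 246090) = 6400
  i=4: min(100*4^4, 246090) = 25600
  i=5: min(100*4^5, 246090) = 102400

Answer: 100 400 1600 6400 25600 102400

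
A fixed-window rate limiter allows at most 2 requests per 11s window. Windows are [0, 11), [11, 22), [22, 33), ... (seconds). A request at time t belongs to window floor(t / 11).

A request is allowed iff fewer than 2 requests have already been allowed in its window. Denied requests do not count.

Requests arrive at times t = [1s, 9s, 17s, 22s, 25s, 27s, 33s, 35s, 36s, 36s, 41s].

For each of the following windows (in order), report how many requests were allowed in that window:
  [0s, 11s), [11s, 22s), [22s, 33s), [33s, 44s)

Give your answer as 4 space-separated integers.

Processing requests:
  req#1 t=1s (window 0): ALLOW
  req#2 t=9s (window 0): ALLOW
  req#3 t=17s (window 1): ALLOW
  req#4 t=22s (window 2): ALLOW
  req#5 t=25s (window 2): ALLOW
  req#6 t=27s (window 2): DENY
  req#7 t=33s (window 3): ALLOW
  req#8 t=35s (window 3): ALLOW
  req#9 t=36s (window 3): DENY
  req#10 t=36s (window 3): DENY
  req#11 t=41s (window 3): DENY

Allowed counts by window: 2 1 2 2

Answer: 2 1 2 2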